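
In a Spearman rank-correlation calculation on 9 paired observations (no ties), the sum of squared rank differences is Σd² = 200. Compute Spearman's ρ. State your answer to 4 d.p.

-0.6667

ρ = 1 − 6Σd² / [n(n²−1)] = 1 − 6×200 / (9×80)
  = 1 − 1200/720 = 1 − 1.66667 ≈ -0.6667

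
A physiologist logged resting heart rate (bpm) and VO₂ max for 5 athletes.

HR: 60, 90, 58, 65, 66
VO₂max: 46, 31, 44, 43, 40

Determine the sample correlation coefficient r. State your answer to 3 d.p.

n = 5, Σx = 339, Σy = 204, Σx² = 23645, Σy² = 8462, Σxy = 13537
nΣxy − ΣxΣy = 67685 − 69156 = -1471
nΣx² − (Σx)² = 118225 − 114921 = 3304; nΣy² − (Σy)² = 42310 − 41616 = 694
r = -1471 / √(3304 × 694) = -1471 / 1514.2576 ≈ -0.971

-0.971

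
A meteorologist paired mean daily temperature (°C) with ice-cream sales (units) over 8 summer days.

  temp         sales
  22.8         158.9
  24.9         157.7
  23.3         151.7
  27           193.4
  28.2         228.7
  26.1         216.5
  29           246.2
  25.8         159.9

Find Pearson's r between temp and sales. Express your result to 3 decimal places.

n = 8, Σx = 207.1, Σy = 1513, Σx² = 5394.83, Σy² = 295893.34, Σxy = 39671.27
nΣxy − ΣxΣy = 317370.16 − 313342.3 = 4027.86
nΣx² − (Σx)² = 43158.64 − 42890.41 = 268.23; nΣy² − (Σy)² = 2367146.72 − 2289169 = 77977.72
r = 4027.86 / √(268.23 × 77977.72) = 4027.86 / 4573.3974 ≈ 0.881

0.881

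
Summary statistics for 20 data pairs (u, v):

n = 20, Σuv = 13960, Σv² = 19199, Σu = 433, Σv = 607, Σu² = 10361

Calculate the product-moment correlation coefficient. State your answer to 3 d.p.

r = (nΣuv − ΣuΣv) / √[(nΣu² − (Σu)²)(nΣv² − (Σv)²)]
Numerator: 20×13960 − 433×607 = 16369
Denominator: √[(207220 − 187489)(383980 − 368449)] = √[19731 × 15531] = 17505.4895
r = 16369 / 17505.4895 ≈ 0.935

0.935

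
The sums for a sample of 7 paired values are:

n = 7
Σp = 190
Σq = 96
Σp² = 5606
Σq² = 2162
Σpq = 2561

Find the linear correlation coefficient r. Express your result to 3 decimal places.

-0.073

r = (nΣpq − ΣpΣq) / √[(nΣp² − (Σp)²)(nΣq² − (Σq)²)]
Numerator: 7×2561 − 190×96 = -313
Denominator: √[(39242 − 36100)(15134 − 9216)] = √[3142 × 5918] = 4312.1173
r = -313 / 4312.1173 ≈ -0.073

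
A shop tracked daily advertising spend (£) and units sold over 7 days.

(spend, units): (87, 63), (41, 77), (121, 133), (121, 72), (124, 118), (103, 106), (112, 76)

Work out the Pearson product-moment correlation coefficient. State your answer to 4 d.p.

n = 7, Σx = 709, Σy = 645, Σx² = 77061, Σy² = 63707, Σxy = 67505
nΣxy − ΣxΣy = 472535 − 457305 = 15230
nΣx² − (Σx)² = 539427 − 502681 = 36746; nΣy² − (Σy)² = 445949 − 416025 = 29924
r = 15230 / √(36746 × 29924) = 15230 / 33160.0257 ≈ 0.4593

0.4593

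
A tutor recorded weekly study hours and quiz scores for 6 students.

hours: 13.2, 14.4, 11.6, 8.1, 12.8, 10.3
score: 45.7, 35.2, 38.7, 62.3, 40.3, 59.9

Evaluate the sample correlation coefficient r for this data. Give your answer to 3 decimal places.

n = 6, Σx = 70.4, Σy = 282.1, Σx² = 851.7, Σy² = 13918.61, Σxy = 3196.48
nΣxy − ΣxΣy = 19178.88 − 19859.84 = -680.96
nΣx² − (Σx)² = 5110.2 − 4956.16 = 154.04; nΣy² − (Σy)² = 83511.66 − 79580.41 = 3931.25
r = -680.96 / √(154.04 × 3931.25) = -680.96 / 778.1836 ≈ -0.875

-0.875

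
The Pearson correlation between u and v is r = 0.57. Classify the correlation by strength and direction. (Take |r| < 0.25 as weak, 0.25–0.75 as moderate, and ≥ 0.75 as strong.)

moderate positive

r = 0.57 > 0 so the relationship is positive.
|r| = 0.57, which falls in the moderate range.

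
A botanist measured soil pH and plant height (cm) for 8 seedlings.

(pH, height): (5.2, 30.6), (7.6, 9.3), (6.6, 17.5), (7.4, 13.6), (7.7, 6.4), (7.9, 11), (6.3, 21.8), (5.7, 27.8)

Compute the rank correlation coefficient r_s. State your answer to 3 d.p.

Rank pH: 1, 6, 4, 5, 7, 8, 3, 2
Rank height: 8, 2, 5, 4, 1, 3, 6, 7
d = rank(pH) − rank(height): -7, 4, -1, 1, 6, 5, -3, -5; Σd² = 162
ρ = 1 − 6Σd² / [n(n²−1)] = 1 − 6×162 / (8×63) = 1 − 972/504 ≈ -0.929

-0.929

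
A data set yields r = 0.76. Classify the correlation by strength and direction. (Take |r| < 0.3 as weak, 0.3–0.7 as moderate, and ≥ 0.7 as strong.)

strong positive

r = 0.76 > 0 so the relationship is positive.
|r| = 0.76, which falls in the strong range.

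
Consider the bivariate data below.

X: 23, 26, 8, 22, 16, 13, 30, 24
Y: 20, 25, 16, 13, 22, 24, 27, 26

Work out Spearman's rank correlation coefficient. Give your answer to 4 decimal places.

Rank X: 5, 7, 1, 4, 3, 2, 8, 6
Rank Y: 3, 6, 2, 1, 4, 5, 8, 7
d = rank(X) − rank(Y): 2, 1, -1, 3, -1, -3, 0, -1; Σd² = 26
ρ = 1 − 6Σd² / [n(n²−1)] = 1 − 6×26 / (8×63) = 1 − 156/504 ≈ 0.6905

0.6905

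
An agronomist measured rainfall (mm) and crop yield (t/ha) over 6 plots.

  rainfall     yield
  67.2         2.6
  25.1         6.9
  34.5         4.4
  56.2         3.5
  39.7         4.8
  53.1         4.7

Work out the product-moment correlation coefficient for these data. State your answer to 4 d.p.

-0.8855

n = 6, Σx = 275.8, Σy = 26.9, Σx² = 13890.24, Σy² = 131.11, Σxy = 1136.54
nΣxy − ΣxΣy = 6819.24 − 7419.02 = -599.78
nΣx² − (Σx)² = 83341.44 − 76065.64 = 7275.8; nΣy² − (Σy)² = 786.66 − 723.61 = 63.05
r = -599.78 / √(7275.8 × 63.05) = -599.78 / 677.3029 ≈ -0.8855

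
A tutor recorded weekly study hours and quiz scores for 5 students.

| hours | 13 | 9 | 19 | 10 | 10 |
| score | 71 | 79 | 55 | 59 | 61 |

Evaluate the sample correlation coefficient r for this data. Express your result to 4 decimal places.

n = 5, Σx = 61, Σy = 325, Σx² = 811, Σy² = 21509, Σxy = 3879
nΣxy − ΣxΣy = 19395 − 19825 = -430
nΣx² − (Σx)² = 4055 − 3721 = 334; nΣy² − (Σy)² = 107545 − 105625 = 1920
r = -430 / √(334 × 1920) = -430 / 800.7996 ≈ -0.5370

-0.5370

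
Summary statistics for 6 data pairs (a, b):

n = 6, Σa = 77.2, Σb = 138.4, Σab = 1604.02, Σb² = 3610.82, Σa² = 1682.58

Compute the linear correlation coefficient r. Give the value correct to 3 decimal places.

r = (nΣab − ΣaΣb) / √[(nΣa² − (Σa)²)(nΣb² − (Σb)²)]
Numerator: 6×1604.02 − 77.2×138.4 = -1060.36
Denominator: √[(10095.48 − 5959.84)(21664.92 − 19154.56)] = √[4135.64 × 2510.36] = 3222.1026
r = -1060.36 / 3222.1026 ≈ -0.329

-0.329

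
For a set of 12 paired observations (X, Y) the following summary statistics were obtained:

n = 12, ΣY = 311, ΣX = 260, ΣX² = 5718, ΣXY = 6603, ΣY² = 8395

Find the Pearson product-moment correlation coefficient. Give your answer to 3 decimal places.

r = (nΣXY − ΣXΣY) / √[(nΣX² − (ΣX)²)(nΣY² − (ΣY)²)]
Numerator: 12×6603 − 260×311 = -1624
Denominator: √[(68616 − 67600)(100740 − 96721)] = √[1016 × 4019] = 2020.7187
r = -1624 / 2020.7187 ≈ -0.804

-0.804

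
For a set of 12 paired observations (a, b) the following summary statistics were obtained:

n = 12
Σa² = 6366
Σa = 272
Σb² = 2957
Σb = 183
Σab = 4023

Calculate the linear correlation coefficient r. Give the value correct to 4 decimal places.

-0.6844

r = (nΣab − ΣaΣb) / √[(nΣa² − (Σa)²)(nΣb² − (Σb)²)]
Numerator: 12×4023 − 272×183 = -1500
Denominator: √[(76392 − 73984)(35484 − 33489)] = √[2408 × 1995] = 2191.7938
r = -1500 / 2191.7938 ≈ -0.6844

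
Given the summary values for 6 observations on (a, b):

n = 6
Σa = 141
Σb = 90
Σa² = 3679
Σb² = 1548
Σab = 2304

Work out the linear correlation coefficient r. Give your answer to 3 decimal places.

0.703

r = (nΣab − ΣaΣb) / √[(nΣa² − (Σa)²)(nΣb² − (Σb)²)]
Numerator: 6×2304 − 141×90 = 1134
Denominator: √[(22074 − 19881)(9288 − 8100)] = √[2193 × 1188] = 1614.0892
r = 1134 / 1614.0892 ≈ 0.703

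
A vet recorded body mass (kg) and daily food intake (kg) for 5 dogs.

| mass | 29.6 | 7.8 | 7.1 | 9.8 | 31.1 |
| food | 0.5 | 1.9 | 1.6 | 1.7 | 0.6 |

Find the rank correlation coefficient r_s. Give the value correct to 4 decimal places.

-0.6000

Rank mass: 4, 2, 1, 3, 5
Rank food: 1, 5, 3, 4, 2
d = rank(mass) − rank(food): 3, -3, -2, -1, 3; Σd² = 32
ρ = 1 − 6Σd² / [n(n²−1)] = 1 − 6×32 / (5×24) = 1 − 192/120 ≈ -0.6000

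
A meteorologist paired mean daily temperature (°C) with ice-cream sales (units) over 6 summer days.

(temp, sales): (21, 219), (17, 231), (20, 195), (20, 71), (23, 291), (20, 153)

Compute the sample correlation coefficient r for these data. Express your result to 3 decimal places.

0.282

n = 6, Σx = 121, Σy = 1160, Σx² = 2459, Σy² = 252478, Σxy = 23599
nΣxy − ΣxΣy = 141594 − 140360 = 1234
nΣx² − (Σx)² = 14754 − 14641 = 113; nΣy² − (Σy)² = 1514868 − 1345600 = 169268
r = 1234 / √(113 × 169268) = 1234 / 4373.4750 ≈ 0.282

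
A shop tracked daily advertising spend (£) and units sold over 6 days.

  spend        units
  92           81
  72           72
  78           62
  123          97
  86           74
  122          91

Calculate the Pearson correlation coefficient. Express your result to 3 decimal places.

0.926

n = 6, Σx = 573, Σy = 477, Σx² = 57141, Σy² = 38755, Σxy = 46869
nΣxy − ΣxΣy = 281214 − 273321 = 7893
nΣx² − (Σx)² = 342846 − 328329 = 14517; nΣy² − (Σy)² = 232530 − 227529 = 5001
r = 7893 / √(14517 × 5001) = 7893 / 8520.5350 ≈ 0.926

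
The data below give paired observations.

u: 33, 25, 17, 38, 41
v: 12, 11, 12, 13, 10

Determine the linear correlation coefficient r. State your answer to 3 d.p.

-0.165

n = 5, Σu = 154, Σv = 58, Σu² = 5128, Σv² = 678, Σuv = 1779
nΣuv − ΣuΣv = 8895 − 8932 = -37
nΣu² − (Σu)² = 25640 − 23716 = 1924; nΣv² − (Σv)² = 3390 − 3364 = 26
r = -37 / √(1924 × 26) = -37 / 223.6605 ≈ -0.165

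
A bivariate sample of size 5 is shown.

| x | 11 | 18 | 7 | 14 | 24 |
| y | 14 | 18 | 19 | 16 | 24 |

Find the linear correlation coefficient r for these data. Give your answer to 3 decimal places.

0.652

n = 5, Σx = 74, Σy = 91, Σx² = 1266, Σy² = 1713, Σxy = 1411
nΣxy − ΣxΣy = 7055 − 6734 = 321
nΣx² − (Σx)² = 6330 − 5476 = 854; nΣy² − (Σy)² = 8565 − 8281 = 284
r = 321 / √(854 × 284) = 321 / 492.4794 ≈ 0.652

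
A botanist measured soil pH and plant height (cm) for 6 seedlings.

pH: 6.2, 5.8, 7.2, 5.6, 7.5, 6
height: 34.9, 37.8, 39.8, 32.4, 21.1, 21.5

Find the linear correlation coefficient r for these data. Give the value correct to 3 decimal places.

n = 6, Σx = 38.3, Σy = 187.5, Σx² = 247.53, Σy² = 6188.11, Σxy = 1190.87
nΣxy − ΣxΣy = 7145.22 − 7181.25 = -36.03
nΣx² − (Σx)² = 1485.18 − 1466.89 = 18.29; nΣy² − (Σy)² = 37128.66 − 35156.25 = 1972.41
r = -36.03 / √(18.29 × 1972.41) = -36.03 / 189.9352 ≈ -0.190

-0.190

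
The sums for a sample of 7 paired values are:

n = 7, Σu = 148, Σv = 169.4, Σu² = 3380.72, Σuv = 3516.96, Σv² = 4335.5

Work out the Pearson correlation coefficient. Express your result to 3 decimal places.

-0.265

r = (nΣuv − ΣuΣv) / √[(nΣu² − (Σu)²)(nΣv² − (Σv)²)]
Numerator: 7×3516.96 − 148×169.4 = -452.48
Denominator: √[(23665.04 − 21904)(30348.5 − 28696.36)] = √[1761.04 × 1652.14] = 1705.7211
r = -452.48 / 1705.7211 ≈ -0.265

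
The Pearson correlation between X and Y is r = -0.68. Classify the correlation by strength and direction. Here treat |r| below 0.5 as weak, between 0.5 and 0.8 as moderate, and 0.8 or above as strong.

moderate negative

r = -0.68 < 0 so the relationship is negative.
|r| = 0.68, which falls in the moderate range.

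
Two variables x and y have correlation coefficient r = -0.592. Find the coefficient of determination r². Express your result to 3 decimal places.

r² = (-0.592)² = 0.350

0.350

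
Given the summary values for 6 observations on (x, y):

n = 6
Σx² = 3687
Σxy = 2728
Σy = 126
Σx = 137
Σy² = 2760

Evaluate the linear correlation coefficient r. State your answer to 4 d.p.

-0.5903

r = (nΣxy − ΣxΣy) / √[(nΣx² − (Σx)²)(nΣy² − (Σy)²)]
Numerator: 6×2728 − 137×126 = -894
Denominator: √[(22122 − 18769)(16560 − 15876)] = √[3353 × 684] = 1514.4147
r = -894 / 1514.4147 ≈ -0.5903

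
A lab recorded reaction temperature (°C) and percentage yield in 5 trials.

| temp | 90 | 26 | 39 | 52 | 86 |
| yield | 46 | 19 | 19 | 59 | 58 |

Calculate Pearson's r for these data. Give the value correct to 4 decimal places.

n = 5, Σx = 293, Σy = 201, Σx² = 20397, Σy² = 9683, Σxy = 13431
nΣxy − ΣxΣy = 67155 − 58893 = 8262
nΣx² − (Σx)² = 101985 − 85849 = 16136; nΣy² − (Σy)² = 48415 − 40401 = 8014
r = 8262 / √(16136 × 8014) = 8262 / 11371.6271 ≈ 0.7265

0.7265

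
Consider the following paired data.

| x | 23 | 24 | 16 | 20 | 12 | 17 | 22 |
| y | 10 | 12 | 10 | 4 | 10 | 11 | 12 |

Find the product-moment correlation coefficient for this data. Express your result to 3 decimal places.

n = 7, Σx = 134, Σy = 69, Σx² = 2678, Σy² = 725, Σxy = 1329
nΣxy − ΣxΣy = 9303 − 9246 = 57
nΣx² − (Σx)² = 18746 − 17956 = 790; nΣy² − (Σy)² = 5075 − 4761 = 314
r = 57 / √(790 × 314) = 57 / 498.0562 ≈ 0.114

0.114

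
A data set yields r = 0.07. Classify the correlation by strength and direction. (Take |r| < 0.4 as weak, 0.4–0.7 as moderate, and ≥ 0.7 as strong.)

r = 0.07 > 0 so the relationship is positive.
|r| = 0.07, which falls in the weak range.

weak positive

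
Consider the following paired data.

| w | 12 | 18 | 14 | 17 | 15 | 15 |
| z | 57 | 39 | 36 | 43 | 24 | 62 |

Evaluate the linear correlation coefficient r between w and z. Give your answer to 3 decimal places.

n = 6, Σw = 91, Σz = 261, Σw² = 1403, Σz² = 12335, Σwz = 3911
nΣwz − ΣwΣz = 23466 − 23751 = -285
nΣw² − (Σw)² = 8418 − 8281 = 137; nΣz² − (Σz)² = 74010 − 68121 = 5889
r = -285 / √(137 × 5889) = -285 / 898.2166 ≈ -0.317

-0.317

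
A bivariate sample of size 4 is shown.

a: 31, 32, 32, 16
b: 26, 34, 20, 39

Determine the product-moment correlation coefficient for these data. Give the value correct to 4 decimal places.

n = 4, Σa = 111, Σb = 119, Σa² = 3265, Σb² = 3753, Σab = 3158
nΣab − ΣaΣb = 12632 − 13209 = -577
nΣa² − (Σa)² = 13060 − 12321 = 739; nΣb² − (Σb)² = 15012 − 14161 = 851
r = -577 / √(739 × 851) = -577 / 793.0252 ≈ -0.7276

-0.7276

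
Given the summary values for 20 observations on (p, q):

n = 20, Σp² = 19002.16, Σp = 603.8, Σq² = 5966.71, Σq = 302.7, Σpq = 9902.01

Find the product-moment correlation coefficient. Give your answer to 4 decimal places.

0.7376

r = (nΣpq − ΣpΣq) / √[(nΣp² − (Σp)²)(nΣq² − (Σq)²)]
Numerator: 20×9902.01 − 603.8×302.7 = 15269.94
Denominator: √[(380043.2 − 364574.44)(119334.2 − 91627.29)] = √[15468.76 × 27706.91] = 20702.4525
r = 15269.94 / 20702.4525 ≈ 0.7376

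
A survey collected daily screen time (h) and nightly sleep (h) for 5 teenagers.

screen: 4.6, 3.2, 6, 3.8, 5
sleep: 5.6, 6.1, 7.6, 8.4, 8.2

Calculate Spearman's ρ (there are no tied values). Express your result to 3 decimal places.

Rank screen: 3, 1, 5, 2, 4
Rank sleep: 1, 2, 3, 5, 4
d = rank(screen) − rank(sleep): 2, -1, 2, -3, 0; Σd² = 18
ρ = 1 − 6Σd² / [n(n²−1)] = 1 − 6×18 / (5×24) = 1 − 108/120 ≈ 0.100

0.100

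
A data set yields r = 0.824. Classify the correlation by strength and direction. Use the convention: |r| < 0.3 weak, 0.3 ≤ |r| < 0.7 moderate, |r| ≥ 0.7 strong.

r = 0.824 > 0 so the relationship is positive.
|r| = 0.824, which falls in the strong range.

strong positive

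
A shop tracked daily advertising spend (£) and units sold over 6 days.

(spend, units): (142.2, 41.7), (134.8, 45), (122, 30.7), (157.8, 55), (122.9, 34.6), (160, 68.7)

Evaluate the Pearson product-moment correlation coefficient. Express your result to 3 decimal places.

n = 6, Σx = 839.7, Σy = 275.7, Σx² = 118881.13, Σy² = 13648.23, Σxy = 39664.48
nΣxy − ΣxΣy = 237986.88 − 231505.29 = 6481.59
nΣx² − (Σx)² = 713286.78 − 705096.09 = 8190.69; nΣy² − (Σy)² = 81889.38 − 76010.49 = 5878.89
r = 6481.59 / √(8190.69 × 5878.89) = 6481.59 / 6939.1761 ≈ 0.934

0.934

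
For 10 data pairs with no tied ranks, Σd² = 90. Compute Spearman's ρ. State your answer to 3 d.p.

0.455

ρ = 1 − 6Σd² / [n(n²−1)] = 1 − 6×90 / (10×99)
  = 1 − 540/990 = 1 − 0.5455 ≈ 0.455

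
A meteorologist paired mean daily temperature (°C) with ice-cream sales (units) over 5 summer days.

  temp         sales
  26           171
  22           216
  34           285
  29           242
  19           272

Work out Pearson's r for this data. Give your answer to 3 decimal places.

n = 5, Σx = 130, Σy = 1186, Σx² = 3518, Σy² = 289670, Σxy = 31074
nΣxy − ΣxΣy = 155370 − 154180 = 1190
nΣx² − (Σx)² = 17590 − 16900 = 690; nΣy² − (Σy)² = 1448350 − 1406596 = 41754
r = 1190 / √(690 × 41754) = 1190 / 5367.5190 ≈ 0.222

0.222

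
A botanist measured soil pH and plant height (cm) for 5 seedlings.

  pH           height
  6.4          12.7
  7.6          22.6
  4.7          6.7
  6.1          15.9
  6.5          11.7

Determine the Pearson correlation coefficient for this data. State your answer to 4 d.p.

0.8953

n = 5, Σx = 31.3, Σy = 69.6, Σx² = 200.27, Σy² = 1106.64, Σxy = 457.57
nΣxy − ΣxΣy = 2287.85 − 2178.48 = 109.37
nΣx² − (Σx)² = 1001.35 − 979.69 = 21.66; nΣy² − (Σy)² = 5533.2 − 4844.16 = 689.04
r = 109.37 / √(21.66 × 689.04) = 109.37 / 122.1663 ≈ 0.8953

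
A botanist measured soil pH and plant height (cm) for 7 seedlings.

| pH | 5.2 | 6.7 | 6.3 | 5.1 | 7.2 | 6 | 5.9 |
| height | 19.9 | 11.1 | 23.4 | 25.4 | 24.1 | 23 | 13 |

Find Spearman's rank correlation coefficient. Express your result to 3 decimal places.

-0.143

Rank pH: 2, 6, 5, 1, 7, 4, 3
Rank height: 3, 1, 5, 7, 6, 4, 2
d = rank(pH) − rank(height): -1, 5, 0, -6, 1, 0, 1; Σd² = 64
ρ = 1 − 6Σd² / [n(n²−1)] = 1 − 6×64 / (7×48) = 1 − 384/336 ≈ -0.143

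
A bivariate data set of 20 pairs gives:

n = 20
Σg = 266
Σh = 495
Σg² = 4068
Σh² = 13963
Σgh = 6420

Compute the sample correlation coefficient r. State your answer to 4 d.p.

r = (nΣgh − ΣgΣh) / √[(nΣg² − (Σg)²)(nΣh² − (Σh)²)]
Numerator: 20×6420 − 266×495 = -3270
Denominator: √[(81360 − 70756)(279260 − 245025)] = √[10604 × 34235] = 19053.2921
r = -3270 / 19053.2921 ≈ -0.1716

-0.1716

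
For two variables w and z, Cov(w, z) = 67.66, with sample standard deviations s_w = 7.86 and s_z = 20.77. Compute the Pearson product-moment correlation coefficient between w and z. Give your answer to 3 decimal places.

0.414

r = Cov(w,z) / (s_w · s_z) = 67.66 / (7.86 × 20.77)
  = 67.66 / 163.2522 ≈ 0.414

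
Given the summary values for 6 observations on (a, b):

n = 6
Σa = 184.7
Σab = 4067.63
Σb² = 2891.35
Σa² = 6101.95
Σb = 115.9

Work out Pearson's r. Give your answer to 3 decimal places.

r = (nΣab − ΣaΣb) / √[(nΣa² − (Σa)²)(nΣb² − (Σb)²)]
Numerator: 6×4067.63 − 184.7×115.9 = 2999.05
Denominator: √[(36611.7 − 34114.09)(17348.1 − 13432.81)] = √[2497.61 × 3915.29] = 3127.1181
r = 2999.05 / 3127.1181 ≈ 0.959

0.959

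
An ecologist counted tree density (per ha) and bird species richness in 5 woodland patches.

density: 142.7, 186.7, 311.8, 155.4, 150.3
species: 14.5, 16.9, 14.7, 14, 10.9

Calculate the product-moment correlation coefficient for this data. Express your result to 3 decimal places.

0.289

n = 5, Σx = 946.9, Σy = 71, Σx² = 199178.67, Σy² = 1026.76, Σxy = 13621.71
nΣxy − ΣxΣy = 68108.55 − 67229.9 = 878.65
nΣx² − (Σx)² = 995893.35 − 896619.61 = 99273.74; nΣy² − (Σy)² = 5133.8 − 5041 = 92.8
r = 878.65 / √(99273.74 × 92.8) = 878.65 / 3035.2270 ≈ 0.289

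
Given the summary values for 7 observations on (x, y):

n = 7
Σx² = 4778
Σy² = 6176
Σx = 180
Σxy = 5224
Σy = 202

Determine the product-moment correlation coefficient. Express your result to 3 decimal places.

r = (nΣxy − ΣxΣy) / √[(nΣx² − (Σx)²)(nΣy² − (Σy)²)]
Numerator: 7×5224 − 180×202 = 208
Denominator: √[(33446 − 32400)(43232 − 40804)] = √[1046 × 2428] = 1593.6399
r = 208 / 1593.6399 ≈ 0.131

0.131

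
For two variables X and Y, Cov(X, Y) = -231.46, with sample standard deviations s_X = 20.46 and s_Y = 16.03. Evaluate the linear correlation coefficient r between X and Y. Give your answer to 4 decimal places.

r = Cov(X,Y) / (s_X · s_Y) = -231.46 / (20.46 × 16.03)
  = -231.46 / 327.9738 ≈ -0.7057

-0.7057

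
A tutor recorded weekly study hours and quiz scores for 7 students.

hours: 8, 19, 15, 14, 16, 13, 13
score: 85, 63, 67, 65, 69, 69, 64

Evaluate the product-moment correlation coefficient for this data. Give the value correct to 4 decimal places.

-0.8127

n = 7, Σx = 98, Σy = 482, Σx² = 1440, Σy² = 33526, Σxy = 6625
nΣxy − ΣxΣy = 46375 − 47236 = -861
nΣx² − (Σx)² = 10080 − 9604 = 476; nΣy² − (Σy)² = 234682 − 232324 = 2358
r = -861 / √(476 × 2358) = -861 / 1059.4376 ≈ -0.8127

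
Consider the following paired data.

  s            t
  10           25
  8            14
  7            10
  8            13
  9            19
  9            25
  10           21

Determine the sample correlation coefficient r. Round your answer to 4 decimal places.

0.8874

n = 7, Σs = 61, Σt = 127, Σs² = 539, Σt² = 2517, Σst = 1142
nΣst − ΣsΣt = 7994 − 7747 = 247
nΣs² − (Σs)² = 3773 − 3721 = 52; nΣt² − (Σt)² = 17619 − 16129 = 1490
r = 247 / √(52 × 1490) = 247 / 278.3523 ≈ 0.8874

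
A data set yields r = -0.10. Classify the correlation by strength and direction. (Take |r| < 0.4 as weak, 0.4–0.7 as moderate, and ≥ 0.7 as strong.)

r = -0.10 < 0 so the relationship is negative.
|r| = 0.10, which falls in the weak range.

weak negative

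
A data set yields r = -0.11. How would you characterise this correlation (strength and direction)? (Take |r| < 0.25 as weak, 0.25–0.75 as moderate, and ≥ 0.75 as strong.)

r = -0.11 < 0 so the relationship is negative.
|r| = 0.11, which falls in the weak range.

weak negative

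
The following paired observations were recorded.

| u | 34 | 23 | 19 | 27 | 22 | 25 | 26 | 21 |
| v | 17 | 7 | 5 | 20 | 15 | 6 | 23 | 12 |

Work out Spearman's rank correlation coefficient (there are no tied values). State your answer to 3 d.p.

Rank u: 8, 4, 1, 7, 3, 5, 6, 2
Rank v: 6, 3, 1, 7, 5, 2, 8, 4
d = rank(u) − rank(v): 2, 1, 0, 0, -2, 3, -2, -2; Σd² = 26
ρ = 1 − 6Σd² / [n(n²−1)] = 1 − 6×26 / (8×63) = 1 − 156/504 ≈ 0.690

0.690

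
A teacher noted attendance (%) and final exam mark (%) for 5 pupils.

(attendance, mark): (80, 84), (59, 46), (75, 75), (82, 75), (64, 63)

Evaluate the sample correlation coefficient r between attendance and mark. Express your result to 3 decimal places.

0.922

n = 5, Σx = 360, Σy = 343, Σx² = 26326, Σy² = 24391, Σxy = 25241
nΣxy − ΣxΣy = 126205 − 123480 = 2725
nΣx² − (Σx)² = 131630 − 129600 = 2030; nΣy² − (Σy)² = 121955 − 117649 = 4306
r = 2725 / √(2030 × 4306) = 2725 / 2956.5487 ≈ 0.922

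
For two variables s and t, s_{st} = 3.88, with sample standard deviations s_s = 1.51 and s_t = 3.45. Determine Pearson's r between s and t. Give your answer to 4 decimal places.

0.7448

r = Cov(s,t) / (s_s · s_t) = 3.88 / (1.51 × 3.45)
  = 3.88 / 5.2095 ≈ 0.7448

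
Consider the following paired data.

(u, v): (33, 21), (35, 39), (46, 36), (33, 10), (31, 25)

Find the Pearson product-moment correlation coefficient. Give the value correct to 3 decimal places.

0.553

n = 5, Σu = 178, Σv = 131, Σu² = 6480, Σv² = 3983, Σuv = 4819
nΣuv − ΣuΣv = 24095 − 23318 = 777
nΣu² − (Σu)² = 32400 − 31684 = 716; nΣv² − (Σv)² = 19915 − 17161 = 2754
r = 777 / √(716 × 2754) = 777 / 1404.2308 ≈ 0.553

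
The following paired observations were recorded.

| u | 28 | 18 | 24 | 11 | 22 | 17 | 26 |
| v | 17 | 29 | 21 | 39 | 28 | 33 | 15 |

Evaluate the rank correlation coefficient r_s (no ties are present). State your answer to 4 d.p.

Rank u: 7, 3, 5, 1, 4, 2, 6
Rank v: 2, 5, 3, 7, 4, 6, 1
d = rank(u) − rank(v): 5, -2, 2, -6, 0, -4, 5; Σd² = 110
ρ = 1 − 6Σd² / [n(n²−1)] = 1 − 6×110 / (7×48) = 1 − 660/336 ≈ -0.9643

-0.9643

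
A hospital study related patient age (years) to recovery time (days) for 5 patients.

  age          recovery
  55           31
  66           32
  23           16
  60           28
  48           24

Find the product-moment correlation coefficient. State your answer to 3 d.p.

0.956

n = 5, Σx = 252, Σy = 131, Σx² = 13814, Σy² = 3601, Σxy = 7017
nΣxy − ΣxΣy = 35085 − 33012 = 2073
nΣx² − (Σx)² = 69070 − 63504 = 5566; nΣy² − (Σy)² = 18005 − 17161 = 844
r = 2073 / √(5566 × 844) = 2073 / 2167.4187 ≈ 0.956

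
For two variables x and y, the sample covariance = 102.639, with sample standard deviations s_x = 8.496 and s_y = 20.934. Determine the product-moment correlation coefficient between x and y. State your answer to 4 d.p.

r = Cov(x,y) / (s_x · s_y) = 102.639 / (8.496 × 20.934)
  = 102.639 / 177.8553 ≈ 0.5771

0.5771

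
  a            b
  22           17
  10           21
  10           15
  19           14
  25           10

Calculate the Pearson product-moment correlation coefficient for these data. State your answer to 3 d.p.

-0.667

n = 5, Σa = 86, Σb = 77, Σa² = 1670, Σb² = 1251, Σab = 1250
nΣab − ΣaΣb = 6250 − 6622 = -372
nΣa² − (Σa)² = 8350 − 7396 = 954; nΣb² − (Σb)² = 6255 − 5929 = 326
r = -372 / √(954 × 326) = -372 / 557.6773 ≈ -0.667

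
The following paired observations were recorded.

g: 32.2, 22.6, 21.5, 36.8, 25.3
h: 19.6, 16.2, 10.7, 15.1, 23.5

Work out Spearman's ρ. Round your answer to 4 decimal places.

0.3000

Rank g: 4, 2, 1, 5, 3
Rank h: 4, 3, 1, 2, 5
d = rank(g) − rank(h): 0, -1, 0, 3, -2; Σd² = 14
ρ = 1 − 6Σd² / [n(n²−1)] = 1 − 6×14 / (5×24) = 1 − 84/120 ≈ 0.3000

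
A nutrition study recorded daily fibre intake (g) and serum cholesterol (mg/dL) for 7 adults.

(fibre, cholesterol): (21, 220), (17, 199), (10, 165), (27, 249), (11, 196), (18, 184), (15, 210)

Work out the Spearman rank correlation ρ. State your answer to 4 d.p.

Rank fibre: 6, 4, 1, 7, 2, 5, 3
Rank cholesterol: 6, 4, 1, 7, 3, 2, 5
d = rank(fibre) − rank(cholesterol): 0, 0, 0, 0, -1, 3, -2; Σd² = 14
ρ = 1 − 6Σd² / [n(n²−1)] = 1 − 6×14 / (7×48) = 1 − 84/336 ≈ 0.7500

0.7500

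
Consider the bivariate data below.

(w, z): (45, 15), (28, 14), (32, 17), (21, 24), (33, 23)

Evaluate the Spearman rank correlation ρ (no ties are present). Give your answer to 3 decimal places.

Rank w: 5, 2, 3, 1, 4
Rank z: 2, 1, 3, 5, 4
d = rank(w) − rank(z): 3, 1, 0, -4, 0; Σd² = 26
ρ = 1 − 6Σd² / [n(n²−1)] = 1 − 6×26 / (5×24) = 1 − 156/120 ≈ -0.300

-0.300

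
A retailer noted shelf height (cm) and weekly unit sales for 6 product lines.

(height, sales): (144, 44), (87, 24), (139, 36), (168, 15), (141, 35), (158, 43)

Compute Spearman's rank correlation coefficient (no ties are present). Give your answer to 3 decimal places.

0.029

Rank height: 4, 1, 2, 6, 3, 5
Rank sales: 6, 2, 4, 1, 3, 5
d = rank(height) − rank(sales): -2, -1, -2, 5, 0, 0; Σd² = 34
ρ = 1 − 6Σd² / [n(n²−1)] = 1 − 6×34 / (6×35) = 1 − 204/210 ≈ 0.029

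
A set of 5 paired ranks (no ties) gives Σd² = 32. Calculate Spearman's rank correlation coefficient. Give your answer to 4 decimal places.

-0.6000

ρ = 1 − 6Σd² / [n(n²−1)] = 1 − 6×32 / (5×24)
  = 1 − 192/120 = 1 − 1.60000 ≈ -0.6000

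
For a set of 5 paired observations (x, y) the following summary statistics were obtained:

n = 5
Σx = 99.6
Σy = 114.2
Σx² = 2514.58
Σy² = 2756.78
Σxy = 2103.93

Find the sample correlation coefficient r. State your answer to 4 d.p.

r = (nΣxy − ΣxΣy) / √[(nΣx² − (Σx)²)(nΣy² − (Σy)²)]
Numerator: 5×2103.93 − 99.6×114.2 = -854.67
Denominator: √[(12572.9 − 9920.16)(13783.9 − 13041.64)] = √[2652.74 × 742.26] = 1403.2187
r = -854.67 / 1403.2187 ≈ -0.6091

-0.6091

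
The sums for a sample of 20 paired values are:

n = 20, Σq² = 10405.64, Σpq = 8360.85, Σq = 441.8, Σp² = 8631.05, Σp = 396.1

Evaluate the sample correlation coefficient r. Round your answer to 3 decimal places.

-0.546

r = (nΣpq − ΣpΣq) / √[(nΣp² − (Σp)²)(nΣq² − (Σq)²)]
Numerator: 20×8360.85 − 396.1×441.8 = -7779.98
Denominator: √[(172621 − 156895.21)(208112.8 − 195187.24)] = √[15725.79 × 12925.56] = 14257.0909
r = -7779.98 / 14257.0909 ≈ -0.546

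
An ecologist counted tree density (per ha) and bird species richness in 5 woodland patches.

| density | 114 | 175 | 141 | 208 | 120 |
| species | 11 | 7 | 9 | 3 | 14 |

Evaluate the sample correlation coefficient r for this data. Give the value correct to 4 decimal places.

n = 5, Σx = 758, Σy = 44, Σx² = 121166, Σy² = 456, Σxy = 6052
nΣxy − ΣxΣy = 30260 − 33352 = -3092
nΣx² − (Σx)² = 605830 − 574564 = 31266; nΣy² − (Σy)² = 2280 − 1936 = 344
r = -3092 / √(31266 × 344) = -3092 / 3279.5585 ≈ -0.9428

-0.9428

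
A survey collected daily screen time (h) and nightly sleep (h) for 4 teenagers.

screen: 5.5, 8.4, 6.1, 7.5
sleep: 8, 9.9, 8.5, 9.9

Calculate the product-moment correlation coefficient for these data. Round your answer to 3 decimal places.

0.960

n = 4, Σx = 27.5, Σy = 36.3, Σx² = 194.27, Σy² = 332.27, Σxy = 253.26
nΣxy − ΣxΣy = 1013.04 − 998.25 = 14.79
nΣx² − (Σx)² = 777.08 − 756.25 = 20.83; nΣy² − (Σy)² = 1329.08 − 1317.69 = 11.39
r = 14.79 / √(20.83 × 11.39) = 14.79 / 15.4030 ≈ 0.960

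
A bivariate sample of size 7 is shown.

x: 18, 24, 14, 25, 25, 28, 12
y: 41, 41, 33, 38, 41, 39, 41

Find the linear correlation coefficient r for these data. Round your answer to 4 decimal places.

0.2559

n = 7, Σx = 146, Σy = 274, Σx² = 3274, Σy² = 10778, Σxy = 5743
nΣxy − ΣxΣy = 40201 − 40004 = 197
nΣx² − (Σx)² = 22918 − 21316 = 1602; nΣy² − (Σy)² = 75446 − 75076 = 370
r = 197 / √(1602 × 370) = 197 / 769.8961 ≈ 0.2559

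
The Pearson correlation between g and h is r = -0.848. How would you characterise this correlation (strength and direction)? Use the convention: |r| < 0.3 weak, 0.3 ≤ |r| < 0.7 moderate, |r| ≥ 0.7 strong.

strong negative

r = -0.848 < 0 so the relationship is negative.
|r| = 0.848, which falls in the strong range.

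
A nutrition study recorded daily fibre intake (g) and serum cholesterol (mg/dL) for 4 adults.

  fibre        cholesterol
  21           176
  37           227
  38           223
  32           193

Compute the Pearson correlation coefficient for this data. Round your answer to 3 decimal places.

n = 4, Σx = 128, Σy = 819, Σx² = 4278, Σy² = 169483, Σxy = 26745
nΣxy − ΣxΣy = 106980 − 104832 = 2148
nΣx² − (Σx)² = 17112 − 16384 = 728; nΣy² − (Σy)² = 677932 − 670761 = 7171
r = 2148 / √(728 × 7171) = 2148 / 2284.8387 ≈ 0.940

0.940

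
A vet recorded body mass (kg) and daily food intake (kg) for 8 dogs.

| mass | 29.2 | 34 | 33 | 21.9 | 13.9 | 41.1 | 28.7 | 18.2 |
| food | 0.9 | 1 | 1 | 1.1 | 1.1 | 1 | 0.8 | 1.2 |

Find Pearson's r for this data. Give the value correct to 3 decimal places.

n = 8, Σx = 220, Σy = 8.1, Σx² = 6614.6, Σy² = 8.31, Σxy = 218.56
nΣxy − ΣxΣy = 1748.48 − 1782 = -33.52
nΣx² − (Σx)² = 52916.8 − 48400 = 4516.8; nΣy² − (Σy)² = 66.48 − 65.61 = 0.87
r = -33.52 / √(4516.8 × 0.87) = -33.52 / 62.6866 ≈ -0.535

-0.535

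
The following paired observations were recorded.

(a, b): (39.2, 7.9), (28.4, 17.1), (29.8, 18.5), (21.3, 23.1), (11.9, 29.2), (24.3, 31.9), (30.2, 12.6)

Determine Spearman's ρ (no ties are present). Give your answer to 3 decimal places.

Rank a: 7, 4, 5, 2, 1, 3, 6
Rank b: 1, 3, 4, 5, 6, 7, 2
d = rank(a) − rank(b): 6, 1, 1, -3, -5, -4, 4; Σd² = 104
ρ = 1 − 6Σd² / [n(n²−1)] = 1 − 6×104 / (7×48) = 1 − 624/336 ≈ -0.857

-0.857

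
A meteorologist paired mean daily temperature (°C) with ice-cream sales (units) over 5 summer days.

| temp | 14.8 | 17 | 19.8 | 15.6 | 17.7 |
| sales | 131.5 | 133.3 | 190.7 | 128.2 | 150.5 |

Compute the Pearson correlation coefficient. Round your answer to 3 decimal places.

0.916

n = 5, Σx = 84.9, Σy = 734.2, Σx² = 1456.73, Σy² = 110513.12, Σxy = 12651.93
nΣxy − ΣxΣy = 63259.65 − 62333.58 = 926.07
nΣx² − (Σx)² = 7283.65 − 7208.01 = 75.64; nΣy² − (Σy)² = 552565.6 − 539049.64 = 13515.96
r = 926.07 / √(75.64 × 13515.96) = 926.07 / 1011.1119 ≈ 0.916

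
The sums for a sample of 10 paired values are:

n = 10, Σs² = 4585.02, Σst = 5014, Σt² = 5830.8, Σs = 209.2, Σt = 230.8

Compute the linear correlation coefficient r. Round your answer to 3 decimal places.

0.573

r = (nΣst − ΣsΣt) / √[(nΣs² − (Σs)²)(nΣt² − (Σt)²)]
Numerator: 10×5014 − 209.2×230.8 = 1856.64
Denominator: √[(45850.2 − 43764.64)(58308 − 53268.64)] = √[2085.56 × 5039.36] = 3241.8957
r = 1856.64 / 3241.8957 ≈ 0.573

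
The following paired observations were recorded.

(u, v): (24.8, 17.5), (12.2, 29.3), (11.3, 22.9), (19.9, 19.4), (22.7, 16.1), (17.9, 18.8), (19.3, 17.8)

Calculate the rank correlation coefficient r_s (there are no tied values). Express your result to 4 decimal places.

Rank u: 7, 2, 1, 5, 6, 3, 4
Rank v: 2, 7, 6, 5, 1, 4, 3
d = rank(u) − rank(v): 5, -5, -5, 0, 5, -1, 1; Σd² = 102
ρ = 1 − 6Σd² / [n(n²−1)] = 1 − 6×102 / (7×48) = 1 − 612/336 ≈ -0.8214

-0.8214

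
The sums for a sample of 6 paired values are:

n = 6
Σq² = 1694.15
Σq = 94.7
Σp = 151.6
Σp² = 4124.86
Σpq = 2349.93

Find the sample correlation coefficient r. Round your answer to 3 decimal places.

r = (nΣpq − ΣpΣq) / √[(nΣp² − (Σp)²)(nΣq² − (Σq)²)]
Numerator: 6×2349.93 − 151.6×94.7 = -256.94
Denominator: √[(24749.16 − 22982.56)(10164.9 − 8968.09)] = √[1766.6 × 1196.81] = 1454.0580
r = -256.94 / 1454.0580 ≈ -0.177

-0.177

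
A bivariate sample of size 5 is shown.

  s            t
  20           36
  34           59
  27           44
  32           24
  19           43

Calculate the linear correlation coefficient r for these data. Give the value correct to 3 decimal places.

n = 5, Σs = 132, Σt = 206, Σs² = 3670, Σt² = 9138, Σst = 5499
nΣst − ΣsΣt = 27495 − 27192 = 303
nΣs² − (Σs)² = 18350 − 17424 = 926; nΣt² − (Σt)² = 45690 − 42436 = 3254
r = 303 / √(926 × 3254) = 303 / 1735.8583 ≈ 0.175

0.175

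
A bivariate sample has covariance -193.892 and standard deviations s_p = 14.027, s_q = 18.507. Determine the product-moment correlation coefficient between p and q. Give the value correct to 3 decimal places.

-0.747

r = Cov(p,q) / (s_p · s_q) = -193.892 / (14.027 × 18.507)
  = -193.892 / 259.5977 ≈ -0.747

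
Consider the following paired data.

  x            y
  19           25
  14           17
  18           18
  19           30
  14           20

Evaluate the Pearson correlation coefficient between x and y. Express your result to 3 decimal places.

0.694

n = 5, Σx = 84, Σy = 110, Σx² = 1438, Σy² = 2538, Σxy = 1887
nΣxy − ΣxΣy = 9435 − 9240 = 195
nΣx² − (Σx)² = 7190 − 7056 = 134; nΣy² − (Σy)² = 12690 − 12100 = 590
r = 195 / √(134 × 590) = 195 / 281.1761 ≈ 0.694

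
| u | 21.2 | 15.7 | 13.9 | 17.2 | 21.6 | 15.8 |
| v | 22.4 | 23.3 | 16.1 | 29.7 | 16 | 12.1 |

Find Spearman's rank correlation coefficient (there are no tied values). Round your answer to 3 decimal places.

Rank u: 5, 2, 1, 4, 6, 3
Rank v: 4, 5, 3, 6, 2, 1
d = rank(u) − rank(v): 1, -3, -2, -2, 4, 2; Σd² = 38
ρ = 1 − 6Σd² / [n(n²−1)] = 1 − 6×38 / (6×35) = 1 − 228/210 ≈ -0.086

-0.086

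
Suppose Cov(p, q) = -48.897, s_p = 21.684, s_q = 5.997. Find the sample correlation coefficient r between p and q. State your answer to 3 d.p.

r = Cov(p,q) / (s_p · s_q) = -48.897 / (21.684 × 5.997)
  = -48.897 / 130.0389 ≈ -0.376

-0.376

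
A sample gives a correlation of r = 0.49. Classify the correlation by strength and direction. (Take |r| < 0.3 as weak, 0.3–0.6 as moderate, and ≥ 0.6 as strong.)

r = 0.49 > 0 so the relationship is positive.
|r| = 0.49, which falls in the moderate range.

moderate positive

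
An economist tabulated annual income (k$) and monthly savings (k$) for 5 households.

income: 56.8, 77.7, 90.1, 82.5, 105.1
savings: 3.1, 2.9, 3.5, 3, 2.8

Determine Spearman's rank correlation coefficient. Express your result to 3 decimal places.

-0.300

Rank income: 1, 2, 4, 3, 5
Rank savings: 4, 2, 5, 3, 1
d = rank(income) − rank(savings): -3, 0, -1, 0, 4; Σd² = 26
ρ = 1 − 6Σd² / [n(n²−1)] = 1 − 6×26 / (5×24) = 1 − 156/120 ≈ -0.300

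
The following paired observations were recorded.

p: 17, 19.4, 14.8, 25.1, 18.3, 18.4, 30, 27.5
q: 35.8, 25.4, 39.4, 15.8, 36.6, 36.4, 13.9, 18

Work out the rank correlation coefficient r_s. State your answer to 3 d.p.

Rank p: 2, 5, 1, 6, 3, 4, 8, 7
Rank q: 5, 4, 8, 2, 7, 6, 1, 3
d = rank(p) − rank(q): -3, 1, -7, 4, -4, -2, 7, 4; Σd² = 160
ρ = 1 − 6Σd² / [n(n²−1)] = 1 − 6×160 / (8×63) = 1 − 960/504 ≈ -0.905

-0.905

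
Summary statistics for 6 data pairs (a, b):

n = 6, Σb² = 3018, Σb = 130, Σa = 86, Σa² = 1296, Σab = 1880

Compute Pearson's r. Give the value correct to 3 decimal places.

0.148

r = (nΣab − ΣaΣb) / √[(nΣa² − (Σa)²)(nΣb² − (Σb)²)]
Numerator: 6×1880 − 86×130 = 100
Denominator: √[(7776 − 7396)(18108 − 16900)] = √[380 × 1208] = 677.5249
r = 100 / 677.5249 ≈ 0.148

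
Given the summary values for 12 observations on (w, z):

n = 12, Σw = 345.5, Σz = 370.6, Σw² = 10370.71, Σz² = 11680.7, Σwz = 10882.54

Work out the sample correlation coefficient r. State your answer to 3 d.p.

r = (nΣwz − ΣwΣz) / √[(nΣw² − (Σw)²)(nΣz² − (Σz)²)]
Numerator: 12×10882.54 − 345.5×370.6 = 2548.18
Denominator: √[(124448.52 − 119370.25)(140168.4 − 137344.36)] = √[5078.27 × 2824.04] = 3786.9827
r = 2548.18 / 3786.9827 ≈ 0.673

0.673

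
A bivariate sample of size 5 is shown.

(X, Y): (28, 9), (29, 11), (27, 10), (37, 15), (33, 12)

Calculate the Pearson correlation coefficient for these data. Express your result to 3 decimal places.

0.953

n = 5, ΣX = 154, ΣY = 57, ΣX² = 4812, ΣY² = 671, ΣXY = 1792
nΣXY − ΣXΣY = 8960 − 8778 = 182
nΣX² − (ΣX)² = 24060 − 23716 = 344; nΣY² − (ΣY)² = 3355 − 3249 = 106
r = 182 / √(344 × 106) = 182 / 190.9555 ≈ 0.953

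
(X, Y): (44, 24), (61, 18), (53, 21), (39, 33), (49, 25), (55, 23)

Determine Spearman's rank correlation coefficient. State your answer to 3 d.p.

-0.886

Rank X: 2, 6, 4, 1, 3, 5
Rank Y: 4, 1, 2, 6, 5, 3
d = rank(X) − rank(Y): -2, 5, 2, -5, -2, 2; Σd² = 66
ρ = 1 − 6Σd² / [n(n²−1)] = 1 − 6×66 / (6×35) = 1 − 396/210 ≈ -0.886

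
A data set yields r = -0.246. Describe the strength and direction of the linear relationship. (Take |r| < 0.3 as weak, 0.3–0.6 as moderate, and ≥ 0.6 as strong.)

weak negative

r = -0.246 < 0 so the relationship is negative.
|r| = 0.246, which falls in the weak range.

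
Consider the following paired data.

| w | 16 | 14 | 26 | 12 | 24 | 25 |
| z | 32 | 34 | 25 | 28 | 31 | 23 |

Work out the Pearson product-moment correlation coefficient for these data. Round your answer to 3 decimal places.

n = 6, Σw = 117, Σz = 173, Σw² = 2473, Σz² = 5079, Σwz = 3293
nΣwz − ΣwΣz = 19758 − 20241 = -483
nΣw² − (Σw)² = 14838 − 13689 = 1149; nΣz² − (Σz)² = 30474 − 29929 = 545
r = -483 / √(1149 × 545) = -483 / 791.3312 ≈ -0.610

-0.610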